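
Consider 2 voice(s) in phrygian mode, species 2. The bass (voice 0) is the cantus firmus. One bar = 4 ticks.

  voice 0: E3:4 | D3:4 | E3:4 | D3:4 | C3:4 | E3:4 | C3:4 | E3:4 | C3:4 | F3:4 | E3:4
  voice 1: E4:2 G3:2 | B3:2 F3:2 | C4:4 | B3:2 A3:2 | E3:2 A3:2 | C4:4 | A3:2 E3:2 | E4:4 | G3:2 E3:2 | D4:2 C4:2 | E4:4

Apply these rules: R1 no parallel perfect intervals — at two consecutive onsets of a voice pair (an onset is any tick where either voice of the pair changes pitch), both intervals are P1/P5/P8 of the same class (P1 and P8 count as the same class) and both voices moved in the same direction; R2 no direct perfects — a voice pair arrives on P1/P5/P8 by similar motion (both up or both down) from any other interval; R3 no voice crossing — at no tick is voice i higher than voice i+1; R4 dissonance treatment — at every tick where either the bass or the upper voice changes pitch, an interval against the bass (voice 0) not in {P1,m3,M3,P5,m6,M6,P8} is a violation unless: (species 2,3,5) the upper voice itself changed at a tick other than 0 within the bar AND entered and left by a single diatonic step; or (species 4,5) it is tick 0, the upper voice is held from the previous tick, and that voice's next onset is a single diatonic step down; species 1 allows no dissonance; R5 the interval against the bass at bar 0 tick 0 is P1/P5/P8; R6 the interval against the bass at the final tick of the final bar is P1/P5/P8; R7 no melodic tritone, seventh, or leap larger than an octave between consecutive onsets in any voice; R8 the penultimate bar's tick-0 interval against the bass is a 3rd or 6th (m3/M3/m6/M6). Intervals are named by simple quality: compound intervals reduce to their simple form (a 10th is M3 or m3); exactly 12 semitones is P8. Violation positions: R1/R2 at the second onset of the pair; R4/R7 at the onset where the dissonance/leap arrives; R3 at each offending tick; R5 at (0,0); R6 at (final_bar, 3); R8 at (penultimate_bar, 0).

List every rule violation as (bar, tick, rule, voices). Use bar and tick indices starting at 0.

(1, 2, R7, (1,))
(7, 0, R2, (0, 1))
(8, 0, R2, (0, 1))
(9, 0, R7, (1,))

bar 0: v0=E3 v1=E4 downbeat P8
bar 1: v0=D3 v1=B3 downbeat M6
bar 2: v0=E3 v1=C4 downbeat m6
bar 3: v0=D3 v1=B3 downbeat M6
bar 4: v0=C3 v1=E3 downbeat M3
bar 5: v0=E3 v1=C4 downbeat m6
bar 6: v0=C3 v1=A3 downbeat M6
bar 7: v0=E3 v1=E4 downbeat P8
bar 8: v0=C3 v1=G3 downbeat P5
bar 9: v0=F3 v1=D4 downbeat M6
bar 10: v0=E3 v1=E4 downbeat P8
  -> R7 @ bar 1 tick 2 v(1,): B3->F3 leap 6st
  -> R2 @ bar 7 tick 0 v(0, 1): C3/E3 M3 -> E3/E4 P8 similar
  -> R2 @ bar 8 tick 0 v(0, 1): E3/E4 P8 -> C3/G3 P5 similar
  -> R7 @ bar 9 tick 0 v(1,): E3->D4 leap 10st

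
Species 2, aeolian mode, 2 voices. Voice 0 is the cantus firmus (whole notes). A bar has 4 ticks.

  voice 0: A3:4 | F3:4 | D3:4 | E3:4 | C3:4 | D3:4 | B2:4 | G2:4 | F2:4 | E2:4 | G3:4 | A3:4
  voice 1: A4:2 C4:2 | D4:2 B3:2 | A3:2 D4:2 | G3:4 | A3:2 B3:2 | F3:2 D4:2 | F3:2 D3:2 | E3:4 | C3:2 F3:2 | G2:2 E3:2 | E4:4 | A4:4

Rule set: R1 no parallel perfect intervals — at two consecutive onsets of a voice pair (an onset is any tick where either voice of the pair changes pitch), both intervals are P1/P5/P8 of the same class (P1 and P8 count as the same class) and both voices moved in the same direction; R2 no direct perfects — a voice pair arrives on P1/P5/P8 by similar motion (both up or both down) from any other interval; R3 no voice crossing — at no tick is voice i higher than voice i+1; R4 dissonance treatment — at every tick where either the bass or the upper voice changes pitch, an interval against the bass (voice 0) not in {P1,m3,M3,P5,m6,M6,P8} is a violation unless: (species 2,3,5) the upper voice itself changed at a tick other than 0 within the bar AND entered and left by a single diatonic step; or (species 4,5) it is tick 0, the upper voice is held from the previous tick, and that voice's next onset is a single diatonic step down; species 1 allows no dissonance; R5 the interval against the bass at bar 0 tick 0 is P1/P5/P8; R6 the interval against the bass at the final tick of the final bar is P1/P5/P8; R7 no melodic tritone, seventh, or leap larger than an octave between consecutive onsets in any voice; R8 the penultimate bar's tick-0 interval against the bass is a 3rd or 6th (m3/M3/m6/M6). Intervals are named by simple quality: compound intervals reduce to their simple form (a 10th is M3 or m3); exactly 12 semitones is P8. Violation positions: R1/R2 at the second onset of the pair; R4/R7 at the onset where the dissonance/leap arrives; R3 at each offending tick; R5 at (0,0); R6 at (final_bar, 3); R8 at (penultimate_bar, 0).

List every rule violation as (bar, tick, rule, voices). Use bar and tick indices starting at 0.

bar 0: v0=A3 v1=A4 downbeat P8
bar 1: v0=F3 v1=D4 downbeat M6
bar 2: v0=D3 v1=A3 downbeat P5
bar 3: v0=E3 v1=G3 downbeat m3
bar 4: v0=C3 v1=A3 downbeat M6
bar 5: v0=D3 v1=F3 downbeat m3
bar 6: v0=B2 v1=F3 downbeat TT
bar 7: v0=G2 v1=E3 downbeat M6
bar 8: v0=F2 v1=C3 downbeat P5
bar 9: v0=E2 v1=G2 downbeat m3
bar 10: v0=G3 v1=E4 downbeat M6
bar 11: v0=A3 v1=A4 downbeat P8
  -> R4 @ bar 1 tick 2 v(0, 1): F3/B3 TT untreated
  -> R2 @ bar 2 tick 0 v(0, 1): F3/B3 TT -> D3/A3 P5 similar
  -> R4 @ bar 4 tick 2 v(0, 1): C3/B3 M7 untreated
  -> R7 @ bar 5 tick 0 v(1,): B3->F3 leap 6st
  -> R4 @ bar 6 tick 0 v(0, 1): B2/F3 TT untreated
  -> R2 @ bar 8 tick 0 v(0, 1): G2/E3 M6 -> F2/C3 P5 similar
  -> R7 @ bar 9 tick 0 v(1,): F3->G2 leap 10st
  -> R7 @ bar 10 tick 0 v(0,): E2->G3 leap 15st
  -> R2 @ bar 11 tick 0 v(0, 1): G3/E4 M6 -> A3/A4 P8 similar

(1, 2, R4, (0, 1))
(2, 0, R2, (0, 1))
(4, 2, R4, (0, 1))
(5, 0, R7, (1,))
(6, 0, R4, (0, 1))
(8, 0, R2, (0, 1))
(9, 0, R7, (1,))
(10, 0, R7, (0,))
(11, 0, R2, (0, 1))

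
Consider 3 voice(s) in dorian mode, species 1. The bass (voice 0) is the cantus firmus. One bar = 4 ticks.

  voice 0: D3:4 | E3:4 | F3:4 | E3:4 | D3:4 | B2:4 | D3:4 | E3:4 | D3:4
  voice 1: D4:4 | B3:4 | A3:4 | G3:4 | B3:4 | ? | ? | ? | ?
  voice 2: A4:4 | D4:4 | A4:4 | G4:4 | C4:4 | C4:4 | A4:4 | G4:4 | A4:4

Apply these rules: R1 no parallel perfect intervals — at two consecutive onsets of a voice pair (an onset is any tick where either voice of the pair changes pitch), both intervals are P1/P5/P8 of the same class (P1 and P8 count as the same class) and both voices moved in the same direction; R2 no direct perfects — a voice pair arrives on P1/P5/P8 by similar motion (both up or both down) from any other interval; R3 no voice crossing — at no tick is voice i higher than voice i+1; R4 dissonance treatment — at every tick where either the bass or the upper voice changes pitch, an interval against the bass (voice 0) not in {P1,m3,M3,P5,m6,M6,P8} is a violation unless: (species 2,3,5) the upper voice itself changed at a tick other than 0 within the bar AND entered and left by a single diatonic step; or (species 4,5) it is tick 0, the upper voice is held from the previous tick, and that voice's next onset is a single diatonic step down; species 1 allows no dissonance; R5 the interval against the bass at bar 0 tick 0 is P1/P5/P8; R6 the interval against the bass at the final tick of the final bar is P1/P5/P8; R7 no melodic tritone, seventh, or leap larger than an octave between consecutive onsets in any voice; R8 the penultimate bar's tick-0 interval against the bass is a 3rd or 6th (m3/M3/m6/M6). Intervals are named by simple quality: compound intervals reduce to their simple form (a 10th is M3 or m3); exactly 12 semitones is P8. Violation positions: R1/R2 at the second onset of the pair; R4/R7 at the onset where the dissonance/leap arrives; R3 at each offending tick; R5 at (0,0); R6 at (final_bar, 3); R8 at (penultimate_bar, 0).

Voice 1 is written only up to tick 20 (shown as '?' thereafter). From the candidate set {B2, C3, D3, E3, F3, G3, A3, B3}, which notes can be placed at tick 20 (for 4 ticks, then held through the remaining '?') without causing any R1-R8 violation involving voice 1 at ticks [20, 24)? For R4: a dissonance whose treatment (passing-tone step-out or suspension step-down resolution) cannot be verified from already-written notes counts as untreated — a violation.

B2: violates R2
C3: violates R4,R7
D3: legal
E3: violates R4
F3: violates R4,R7
G3: legal
A3: violates R4
B3: legal

{B3, D3, G3}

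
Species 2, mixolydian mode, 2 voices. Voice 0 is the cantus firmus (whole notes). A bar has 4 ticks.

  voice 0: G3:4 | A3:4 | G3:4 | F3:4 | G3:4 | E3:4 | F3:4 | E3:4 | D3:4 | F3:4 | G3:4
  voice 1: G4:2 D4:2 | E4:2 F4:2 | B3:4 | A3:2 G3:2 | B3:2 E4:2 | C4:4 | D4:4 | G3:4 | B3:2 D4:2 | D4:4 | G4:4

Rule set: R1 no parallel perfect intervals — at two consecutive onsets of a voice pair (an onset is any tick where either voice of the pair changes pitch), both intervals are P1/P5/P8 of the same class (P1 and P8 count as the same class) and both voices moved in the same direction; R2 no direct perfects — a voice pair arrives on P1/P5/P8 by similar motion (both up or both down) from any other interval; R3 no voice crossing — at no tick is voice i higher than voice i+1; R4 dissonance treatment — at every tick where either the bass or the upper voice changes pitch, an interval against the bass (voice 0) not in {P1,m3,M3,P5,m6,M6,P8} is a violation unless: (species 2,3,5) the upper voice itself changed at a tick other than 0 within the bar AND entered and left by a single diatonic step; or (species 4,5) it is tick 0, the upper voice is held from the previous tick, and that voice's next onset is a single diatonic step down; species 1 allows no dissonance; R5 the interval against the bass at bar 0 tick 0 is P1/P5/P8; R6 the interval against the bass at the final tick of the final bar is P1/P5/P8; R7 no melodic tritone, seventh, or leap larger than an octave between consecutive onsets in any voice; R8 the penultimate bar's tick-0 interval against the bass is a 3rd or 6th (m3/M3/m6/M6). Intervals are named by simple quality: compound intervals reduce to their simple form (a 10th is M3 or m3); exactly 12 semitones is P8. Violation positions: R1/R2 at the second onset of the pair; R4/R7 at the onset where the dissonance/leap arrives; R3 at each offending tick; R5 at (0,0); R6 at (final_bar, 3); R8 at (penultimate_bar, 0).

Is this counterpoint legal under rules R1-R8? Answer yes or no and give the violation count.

No (4 violations)

bar 0: v0=G3 v1=G4 (P8)
bar 1: v0=A3 v1=E4 (P5)
bar 2: v0=G3 v1=B3 (M3)
bar 3: v0=F3 v1=A3 (M3)
bar 4: v0=G3 v1=B3 (M3)
bar 5: v0=E3 v1=C4 (m6)
bar 6: v0=F3 v1=D4 (M6)
bar 7: v0=E3 v1=G3 (m3)
bar 8: v0=D3 v1=B3 (M6)
bar 9: v0=F3 v1=D4 (M6)
bar 10: v0=G3 v1=G4 (P8)
  R1 @ bar1.0: G3/D4 P5 -> A3/E4 P5 similar
  R7 @ bar2.0: F4->B3 leap 6st
  R4 @ bar3.2: F3/G3 M2 untreated
  R2 @ bar10.0: F3/D4 M6 -> G3/G4 P8 similar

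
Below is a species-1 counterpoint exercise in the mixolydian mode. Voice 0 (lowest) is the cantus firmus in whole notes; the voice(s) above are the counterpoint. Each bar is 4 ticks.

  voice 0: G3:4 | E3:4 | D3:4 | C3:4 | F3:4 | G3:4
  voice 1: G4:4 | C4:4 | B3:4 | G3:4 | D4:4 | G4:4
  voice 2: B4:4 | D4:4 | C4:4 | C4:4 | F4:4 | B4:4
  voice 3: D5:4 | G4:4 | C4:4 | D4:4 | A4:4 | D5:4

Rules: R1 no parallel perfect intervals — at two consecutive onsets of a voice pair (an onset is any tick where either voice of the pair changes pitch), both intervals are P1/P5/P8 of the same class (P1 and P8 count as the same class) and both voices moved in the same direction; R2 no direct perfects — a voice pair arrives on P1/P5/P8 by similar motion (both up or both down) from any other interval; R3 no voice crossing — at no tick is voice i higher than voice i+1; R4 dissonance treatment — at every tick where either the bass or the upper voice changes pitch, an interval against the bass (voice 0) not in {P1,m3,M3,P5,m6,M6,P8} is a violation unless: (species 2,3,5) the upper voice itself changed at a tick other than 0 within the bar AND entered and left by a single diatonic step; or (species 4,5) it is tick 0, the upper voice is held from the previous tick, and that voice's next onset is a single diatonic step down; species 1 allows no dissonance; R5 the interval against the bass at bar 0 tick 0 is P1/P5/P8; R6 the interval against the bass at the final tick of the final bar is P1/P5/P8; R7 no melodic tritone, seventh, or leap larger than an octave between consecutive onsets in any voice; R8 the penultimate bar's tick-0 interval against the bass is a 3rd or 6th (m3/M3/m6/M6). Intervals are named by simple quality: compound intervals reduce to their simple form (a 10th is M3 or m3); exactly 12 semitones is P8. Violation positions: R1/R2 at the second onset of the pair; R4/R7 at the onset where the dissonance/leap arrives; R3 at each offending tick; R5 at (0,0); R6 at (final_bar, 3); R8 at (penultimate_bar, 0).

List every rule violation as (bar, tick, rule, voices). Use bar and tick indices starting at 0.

(0, 0, R5, (0, 2))
(1, 0, R1, (1, 3))
(1, 0, R4, (0, 2))
(2, 0, R2, (2, 3))
(2, 0, R4, (0, 2))
(2, 0, R4, (0, 3))
(3, 0, R2, (0, 1))
(3, 0, R4, (0, 3))
(4, 0, R1, (0, 2))
(4, 0, R1, (1, 3))
(4, 0, R8, (0, 2))
(5, 0, R1, (1, 3))
(5, 0, R2, (0, 1))
(5, 0, R2, (0, 3))
(5, 0, R7, (2,))
(5, 3, R6, (0, 2))

bar 0: v0=G3 v1=G4 v2=B4 v3=D5 downbeat P5
bar 1: v0=E3 v1=C4 v2=D4 v3=G4 downbeat m3
bar 2: v0=D3 v1=B3 v2=C4 v3=C4 downbeat m7
bar 3: v0=C3 v1=G3 v2=C4 v3=D4 downbeat M2
bar 4: v0=F3 v1=D4 v2=F4 v3=A4 downbeat M3
bar 5: v0=G3 v1=G4 v2=B4 v3=D5 downbeat P5
  -> R5 @ bar 0 tick 0 v(0, 2): opens on M3
  -> R1 @ bar 1 tick 0 v(1, 3): G4/D5 P5 -> C4/G4 P5 similar
  -> R4 @ bar 1 tick 0 v(0, 2): E3/D4 m7 untreated
  -> R2 @ bar 2 tick 0 v(2, 3): D4/G4 P4 -> C4/C4 P1 similar
  -> R4 @ bar 2 tick 0 v(0, 2): D3/C4 m7 untreated
  -> R4 @ bar 2 tick 0 v(0, 3): D3/C4 m7 untreated
  -> R2 @ bar 3 tick 0 v(0, 1): D3/B3 M6 -> C3/G3 P5 similar
  -> R4 @ bar 3 tick 0 v(0, 3): C3/D4 M2 untreated
  -> R1 @ bar 4 tick 0 v(0, 2): C3/C4 P8 -> F3/F4 P8 similar
  -> R1 @ bar 4 tick 0 v(1, 3): G3/D4 P5 -> D4/A4 P5 similar
  -> R8 @ bar 4 tick 0 v(0, 2): penult P8 not 3rd/6th
  -> R1 @ bar 5 tick 0 v(1, 3): D4/A4 P5 -> G4/D5 P5 similar
  -> R2 @ bar 5 tick 0 v(0, 1): F3/D4 M6 -> G3/G4 P8 similar
  -> R2 @ bar 5 tick 0 v(0, 3): F3/A4 M3 -> G3/D5 P5 similar
  -> R7 @ bar 5 tick 0 v(2,): F4->B4 leap 6st
  -> R6 @ bar 5 tick 3 v(0, 2): closes on M3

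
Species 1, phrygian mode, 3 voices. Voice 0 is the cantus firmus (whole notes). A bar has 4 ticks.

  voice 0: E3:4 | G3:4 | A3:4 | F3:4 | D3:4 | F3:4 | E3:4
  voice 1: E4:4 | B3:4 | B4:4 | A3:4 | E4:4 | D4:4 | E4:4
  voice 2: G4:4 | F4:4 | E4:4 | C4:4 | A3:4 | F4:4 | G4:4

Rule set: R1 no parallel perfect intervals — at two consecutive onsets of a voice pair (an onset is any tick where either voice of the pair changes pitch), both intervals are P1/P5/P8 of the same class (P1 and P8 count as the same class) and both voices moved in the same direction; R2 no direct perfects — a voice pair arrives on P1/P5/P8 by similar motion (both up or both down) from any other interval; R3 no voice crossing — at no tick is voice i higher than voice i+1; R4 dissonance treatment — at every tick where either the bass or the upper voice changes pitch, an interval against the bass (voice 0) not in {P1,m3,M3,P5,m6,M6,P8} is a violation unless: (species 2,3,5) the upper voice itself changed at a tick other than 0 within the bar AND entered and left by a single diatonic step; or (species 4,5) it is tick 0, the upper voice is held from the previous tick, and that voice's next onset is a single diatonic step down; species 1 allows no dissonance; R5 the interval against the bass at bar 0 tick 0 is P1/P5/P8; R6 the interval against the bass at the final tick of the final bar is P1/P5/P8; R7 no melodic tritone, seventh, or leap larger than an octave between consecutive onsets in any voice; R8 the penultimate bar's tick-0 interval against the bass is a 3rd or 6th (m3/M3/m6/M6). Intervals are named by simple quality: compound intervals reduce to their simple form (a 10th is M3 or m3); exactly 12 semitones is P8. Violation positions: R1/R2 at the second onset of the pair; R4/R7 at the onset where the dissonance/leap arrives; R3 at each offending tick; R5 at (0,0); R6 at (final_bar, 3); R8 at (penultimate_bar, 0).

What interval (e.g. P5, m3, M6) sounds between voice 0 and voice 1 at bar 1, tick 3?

voice 0=G3 voice 1=B3 -> M3

M3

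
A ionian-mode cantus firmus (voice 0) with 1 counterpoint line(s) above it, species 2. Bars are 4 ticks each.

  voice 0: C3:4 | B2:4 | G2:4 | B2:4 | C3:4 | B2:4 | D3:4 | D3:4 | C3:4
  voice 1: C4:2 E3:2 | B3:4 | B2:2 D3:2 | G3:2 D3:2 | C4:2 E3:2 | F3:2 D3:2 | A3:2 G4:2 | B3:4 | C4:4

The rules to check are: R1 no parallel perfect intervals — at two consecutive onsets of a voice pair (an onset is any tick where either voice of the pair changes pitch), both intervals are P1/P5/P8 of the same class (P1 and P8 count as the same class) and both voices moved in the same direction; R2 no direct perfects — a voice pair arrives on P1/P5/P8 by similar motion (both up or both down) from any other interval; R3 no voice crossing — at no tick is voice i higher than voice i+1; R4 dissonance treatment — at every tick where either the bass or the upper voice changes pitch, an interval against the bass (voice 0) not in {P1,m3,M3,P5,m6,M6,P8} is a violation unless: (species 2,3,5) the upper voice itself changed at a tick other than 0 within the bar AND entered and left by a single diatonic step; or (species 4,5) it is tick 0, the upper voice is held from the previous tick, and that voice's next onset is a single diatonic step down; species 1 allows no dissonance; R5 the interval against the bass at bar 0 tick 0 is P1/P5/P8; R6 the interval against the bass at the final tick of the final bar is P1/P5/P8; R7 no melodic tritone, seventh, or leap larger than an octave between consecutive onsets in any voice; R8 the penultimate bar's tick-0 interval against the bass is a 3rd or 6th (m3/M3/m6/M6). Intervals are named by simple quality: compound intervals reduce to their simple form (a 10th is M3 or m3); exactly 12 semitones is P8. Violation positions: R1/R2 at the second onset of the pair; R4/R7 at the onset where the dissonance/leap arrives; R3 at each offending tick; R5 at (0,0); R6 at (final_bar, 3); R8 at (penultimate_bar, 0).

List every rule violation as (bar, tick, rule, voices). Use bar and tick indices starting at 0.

(4, 0, R2, (0, 1))
(4, 0, R7, (1,))
(5, 0, R4, (0, 1))
(6, 0, R2, (0, 1))
(6, 2, R4, (0, 1))
(6, 2, R7, (1,))

bar 0: v0=C3 v1=C4 downbeat P8
bar 1: v0=B2 v1=B3 downbeat P8
bar 2: v0=G2 v1=B2 downbeat M3
bar 3: v0=B2 v1=G3 downbeat m6
bar 4: v0=C3 v1=C4 downbeat P8
bar 5: v0=B2 v1=F3 downbeat TT
bar 6: v0=D3 v1=A3 downbeat P5
bar 7: v0=D3 v1=B3 downbeat M6
bar 8: v0=C3 v1=C4 downbeat P8
  -> R2 @ bar 4 tick 0 v(0, 1): B2/D3 m3 -> C3/C4 P8 similar
  -> R7 @ bar 4 tick 0 v(1,): D3->C4 leap 10st
  -> R4 @ bar 5 tick 0 v(0, 1): B2/F3 TT untreated
  -> R2 @ bar 6 tick 0 v(0, 1): B2/D3 m3 -> D3/A3 P5 similar
  -> R4 @ bar 6 tick 2 v(0, 1): D3/G4 P4 untreated
  -> R7 @ bar 6 tick 2 v(1,): A3->G4 leap 10st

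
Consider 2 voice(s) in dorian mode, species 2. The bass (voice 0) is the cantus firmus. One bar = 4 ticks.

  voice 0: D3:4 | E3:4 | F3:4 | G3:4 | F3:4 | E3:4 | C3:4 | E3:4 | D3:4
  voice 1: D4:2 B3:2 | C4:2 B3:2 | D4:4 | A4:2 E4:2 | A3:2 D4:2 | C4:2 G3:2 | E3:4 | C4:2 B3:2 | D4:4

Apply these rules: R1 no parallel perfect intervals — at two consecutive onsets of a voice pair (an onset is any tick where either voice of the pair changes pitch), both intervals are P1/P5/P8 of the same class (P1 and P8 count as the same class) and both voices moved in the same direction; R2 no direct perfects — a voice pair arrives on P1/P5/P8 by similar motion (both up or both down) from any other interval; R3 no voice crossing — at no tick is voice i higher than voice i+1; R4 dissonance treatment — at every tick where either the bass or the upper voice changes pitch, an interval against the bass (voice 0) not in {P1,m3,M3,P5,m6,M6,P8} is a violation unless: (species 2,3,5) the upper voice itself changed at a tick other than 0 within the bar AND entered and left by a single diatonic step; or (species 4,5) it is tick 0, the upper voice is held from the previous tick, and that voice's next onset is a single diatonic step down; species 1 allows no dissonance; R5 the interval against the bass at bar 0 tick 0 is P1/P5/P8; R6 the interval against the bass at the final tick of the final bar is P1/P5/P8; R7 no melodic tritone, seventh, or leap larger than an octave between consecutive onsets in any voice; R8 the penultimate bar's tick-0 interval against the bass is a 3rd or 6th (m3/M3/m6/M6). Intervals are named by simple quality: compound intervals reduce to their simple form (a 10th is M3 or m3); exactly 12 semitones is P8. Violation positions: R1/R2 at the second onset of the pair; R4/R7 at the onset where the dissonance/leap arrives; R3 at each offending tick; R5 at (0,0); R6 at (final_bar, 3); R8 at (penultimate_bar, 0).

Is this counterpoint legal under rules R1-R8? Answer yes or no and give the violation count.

No (1 violations)

bar 0: v0=D3 v1=D4 (P8)
bar 1: v0=E3 v1=C4 (m6)
bar 2: v0=F3 v1=D4 (M6)
bar 3: v0=G3 v1=A4 (M2)
bar 4: v0=F3 v1=A3 (M3)
bar 5: v0=E3 v1=C4 (m6)
bar 6: v0=C3 v1=E3 (M3)
bar 7: v0=E3 v1=C4 (m6)
bar 8: v0=D3 v1=D4 (P8)
  R4 @ bar3.0: G3/A4 M2 untreated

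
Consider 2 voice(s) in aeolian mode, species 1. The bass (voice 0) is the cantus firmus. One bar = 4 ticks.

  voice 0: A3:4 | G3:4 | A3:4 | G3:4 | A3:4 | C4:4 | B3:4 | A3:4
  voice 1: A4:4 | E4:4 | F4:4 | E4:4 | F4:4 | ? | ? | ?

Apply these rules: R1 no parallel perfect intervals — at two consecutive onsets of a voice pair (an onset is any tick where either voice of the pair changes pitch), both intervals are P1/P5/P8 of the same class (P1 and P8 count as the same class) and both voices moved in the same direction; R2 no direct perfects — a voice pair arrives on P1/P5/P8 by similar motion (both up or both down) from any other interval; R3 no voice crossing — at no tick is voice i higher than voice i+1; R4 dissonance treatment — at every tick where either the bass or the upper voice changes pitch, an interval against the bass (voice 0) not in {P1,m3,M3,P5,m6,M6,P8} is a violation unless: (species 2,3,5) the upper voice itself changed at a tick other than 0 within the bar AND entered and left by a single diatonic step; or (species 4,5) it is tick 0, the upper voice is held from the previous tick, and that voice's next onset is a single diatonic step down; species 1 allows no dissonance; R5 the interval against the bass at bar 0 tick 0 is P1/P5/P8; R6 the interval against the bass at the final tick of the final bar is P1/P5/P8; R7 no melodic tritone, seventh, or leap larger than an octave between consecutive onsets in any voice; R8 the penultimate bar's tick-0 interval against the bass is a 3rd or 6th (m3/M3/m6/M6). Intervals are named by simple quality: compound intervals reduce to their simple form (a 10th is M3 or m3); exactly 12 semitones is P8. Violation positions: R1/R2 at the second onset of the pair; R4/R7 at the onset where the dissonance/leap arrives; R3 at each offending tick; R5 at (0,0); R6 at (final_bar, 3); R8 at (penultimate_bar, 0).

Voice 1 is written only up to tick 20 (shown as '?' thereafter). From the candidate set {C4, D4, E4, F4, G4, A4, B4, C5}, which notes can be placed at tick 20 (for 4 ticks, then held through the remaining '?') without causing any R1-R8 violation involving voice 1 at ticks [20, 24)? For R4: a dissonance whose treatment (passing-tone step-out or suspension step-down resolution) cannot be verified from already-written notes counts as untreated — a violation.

C4: legal
D4: violates R4
E4: legal
F4: violates R4
G4: violates R2
A4: legal
B4: violates R4,R7
C5: violates R2

{A4, C4, E4}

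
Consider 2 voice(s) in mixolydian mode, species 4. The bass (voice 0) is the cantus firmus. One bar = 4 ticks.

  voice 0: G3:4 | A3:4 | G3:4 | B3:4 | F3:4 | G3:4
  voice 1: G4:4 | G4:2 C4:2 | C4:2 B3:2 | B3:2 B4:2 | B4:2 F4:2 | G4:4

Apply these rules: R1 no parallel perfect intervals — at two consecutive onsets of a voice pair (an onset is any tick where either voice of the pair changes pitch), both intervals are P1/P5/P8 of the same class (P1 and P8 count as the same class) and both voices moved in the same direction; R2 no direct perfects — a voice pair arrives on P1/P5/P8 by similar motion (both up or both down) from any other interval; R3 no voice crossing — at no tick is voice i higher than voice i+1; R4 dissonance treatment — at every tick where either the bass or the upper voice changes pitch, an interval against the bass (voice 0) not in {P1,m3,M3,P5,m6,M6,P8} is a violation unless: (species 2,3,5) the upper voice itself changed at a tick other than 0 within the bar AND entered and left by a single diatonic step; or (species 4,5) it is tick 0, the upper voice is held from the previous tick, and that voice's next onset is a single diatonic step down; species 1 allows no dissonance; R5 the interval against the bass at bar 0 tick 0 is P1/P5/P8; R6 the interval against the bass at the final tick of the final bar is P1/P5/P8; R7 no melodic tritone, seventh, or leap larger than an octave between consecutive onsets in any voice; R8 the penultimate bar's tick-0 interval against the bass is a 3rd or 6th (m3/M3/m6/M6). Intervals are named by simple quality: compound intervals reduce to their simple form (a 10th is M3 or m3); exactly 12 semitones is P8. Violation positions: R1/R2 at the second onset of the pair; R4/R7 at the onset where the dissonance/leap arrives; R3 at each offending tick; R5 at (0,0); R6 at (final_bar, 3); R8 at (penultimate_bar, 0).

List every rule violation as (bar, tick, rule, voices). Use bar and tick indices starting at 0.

(1, 0, R4, (0, 1))
(4, 0, R4, (0, 1))
(4, 0, R7, (0,))
(4, 0, R8, (0, 1))
(4, 2, R7, (1,))
(5, 0, R1, (0, 1))

bar 0: v0=G3 v1=G4 downbeat P8
bar 1: v0=A3 v1=G4 downbeat m7
bar 2: v0=G3 v1=C4 downbeat P4
bar 3: v0=B3 v1=B3 downbeat P1
bar 4: v0=F3 v1=B4 downbeat TT
bar 5: v0=G3 v1=G4 downbeat P8
  -> R4 @ bar 1 tick 0 v(0, 1): A3/G4 m7 untreated
  -> R4 @ bar 4 tick 0 v(0, 1): F3/B4 TT untreated
  -> R7 @ bar 4 tick 0 v(0,): B3->F3 leap 6st
  -> R8 @ bar 4 tick 0 v(0, 1): penult TT not 3rd/6th
  -> R7 @ bar 4 tick 2 v(1,): B4->F4 leap 6st
  -> R1 @ bar 5 tick 0 v(0, 1): F3/F4 P8 -> G3/G4 P8 similar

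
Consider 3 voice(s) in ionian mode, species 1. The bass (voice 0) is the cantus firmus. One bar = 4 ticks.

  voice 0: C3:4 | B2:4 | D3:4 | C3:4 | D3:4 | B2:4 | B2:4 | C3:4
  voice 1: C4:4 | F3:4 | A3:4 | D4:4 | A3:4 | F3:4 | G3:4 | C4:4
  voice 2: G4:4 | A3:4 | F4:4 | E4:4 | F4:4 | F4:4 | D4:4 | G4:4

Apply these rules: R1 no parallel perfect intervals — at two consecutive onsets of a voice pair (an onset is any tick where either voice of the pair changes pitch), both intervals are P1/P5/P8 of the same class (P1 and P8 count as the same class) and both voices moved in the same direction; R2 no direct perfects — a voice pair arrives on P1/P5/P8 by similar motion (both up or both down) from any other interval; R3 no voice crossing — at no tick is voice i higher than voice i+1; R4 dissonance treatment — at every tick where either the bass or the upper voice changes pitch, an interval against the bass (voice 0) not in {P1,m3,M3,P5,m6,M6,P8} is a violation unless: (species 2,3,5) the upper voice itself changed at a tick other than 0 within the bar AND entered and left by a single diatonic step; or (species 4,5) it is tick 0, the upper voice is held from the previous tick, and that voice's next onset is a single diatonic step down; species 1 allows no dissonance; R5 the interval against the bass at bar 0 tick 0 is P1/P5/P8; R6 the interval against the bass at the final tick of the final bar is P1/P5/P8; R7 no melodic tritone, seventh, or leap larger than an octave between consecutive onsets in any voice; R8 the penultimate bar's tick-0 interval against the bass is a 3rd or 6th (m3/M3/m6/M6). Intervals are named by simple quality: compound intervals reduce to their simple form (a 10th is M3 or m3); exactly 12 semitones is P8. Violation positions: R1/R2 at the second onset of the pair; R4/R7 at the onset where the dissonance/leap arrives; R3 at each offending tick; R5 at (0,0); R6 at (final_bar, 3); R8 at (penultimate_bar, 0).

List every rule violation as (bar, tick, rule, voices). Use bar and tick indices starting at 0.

(1, 0, R4, (0, 1))
(1, 0, R4, (0, 2))
(1, 0, R7, (2,))
(2, 0, R2, (0, 1))
(3, 0, R4, (0, 1))
(5, 0, R4, (0, 1))
(5, 0, R4, (0, 2))
(7, 0, R1, (1, 2))
(7, 0, R2, (0, 1))
(7, 0, R2, (0, 2))

bar 0: v0=C3 v1=C4 v2=G4 downbeat P5
bar 1: v0=B2 v1=F3 v2=A3 downbeat m7
bar 2: v0=D3 v1=A3 v2=F4 downbeat m3
bar 3: v0=C3 v1=D4 v2=E4 downbeat M3
bar 4: v0=D3 v1=A3 v2=F4 downbeat m3
bar 5: v0=B2 v1=F3 v2=F4 downbeat TT
bar 6: v0=B2 v1=G3 v2=D4 downbeat m3
bar 7: v0=C3 v1=C4 v2=G4 downbeat P5
  -> R4 @ bar 1 tick 0 v(0, 1): B2/F3 TT untreated
  -> R4 @ bar 1 tick 0 v(0, 2): B2/A3 m7 untreated
  -> R7 @ bar 1 tick 0 v(2,): G4->A3 leap 10st
  -> R2 @ bar 2 tick 0 v(0, 1): B2/F3 TT -> D3/A3 P5 similar
  -> R4 @ bar 3 tick 0 v(0, 1): C3/D4 M2 untreated
  -> R4 @ bar 5 tick 0 v(0, 1): B2/F3 TT untreated
  -> R4 @ bar 5 tick 0 v(0, 2): B2/F4 TT untreated
  -> R1 @ bar 7 tick 0 v(1, 2): G3/D4 P5 -> C4/G4 P5 similar
  -> R2 @ bar 7 tick 0 v(0, 1): B2/G3 m6 -> C3/C4 P8 similar
  -> R2 @ bar 7 tick 0 v(0, 2): B2/D4 m3 -> C3/G4 P5 similar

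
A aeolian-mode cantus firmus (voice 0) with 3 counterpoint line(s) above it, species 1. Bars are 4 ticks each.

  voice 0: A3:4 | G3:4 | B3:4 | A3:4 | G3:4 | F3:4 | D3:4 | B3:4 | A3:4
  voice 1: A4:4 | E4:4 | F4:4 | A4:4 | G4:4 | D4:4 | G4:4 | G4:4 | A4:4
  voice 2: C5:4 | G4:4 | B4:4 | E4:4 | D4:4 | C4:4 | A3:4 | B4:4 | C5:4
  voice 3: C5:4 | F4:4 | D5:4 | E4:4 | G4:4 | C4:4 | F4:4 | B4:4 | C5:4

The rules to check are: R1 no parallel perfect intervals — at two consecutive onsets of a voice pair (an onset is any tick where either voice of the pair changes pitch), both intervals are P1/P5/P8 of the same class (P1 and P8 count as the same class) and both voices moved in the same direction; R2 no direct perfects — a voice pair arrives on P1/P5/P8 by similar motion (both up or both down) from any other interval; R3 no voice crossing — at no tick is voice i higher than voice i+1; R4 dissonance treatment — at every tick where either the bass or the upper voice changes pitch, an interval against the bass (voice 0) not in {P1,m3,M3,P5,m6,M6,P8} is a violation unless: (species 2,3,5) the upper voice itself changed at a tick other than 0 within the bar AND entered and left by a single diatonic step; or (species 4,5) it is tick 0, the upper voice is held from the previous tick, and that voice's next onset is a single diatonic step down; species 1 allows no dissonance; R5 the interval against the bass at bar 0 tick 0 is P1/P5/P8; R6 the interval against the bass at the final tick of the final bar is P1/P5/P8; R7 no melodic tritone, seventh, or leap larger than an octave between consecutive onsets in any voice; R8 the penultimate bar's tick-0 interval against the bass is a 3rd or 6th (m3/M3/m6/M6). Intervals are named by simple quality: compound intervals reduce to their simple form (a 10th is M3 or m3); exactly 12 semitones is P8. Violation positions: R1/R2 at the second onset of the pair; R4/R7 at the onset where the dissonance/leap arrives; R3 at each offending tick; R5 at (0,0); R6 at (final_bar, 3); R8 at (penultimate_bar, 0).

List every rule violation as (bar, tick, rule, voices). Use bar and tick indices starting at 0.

bar 0: v0=A3 v1=A4 v2=C5 v3=C5 downbeat m3
bar 1: v0=G3 v1=E4 v2=G4 v3=F4 downbeat m7
bar 2: v0=B3 v1=F4 v2=B4 v3=D5 downbeat m3
bar 3: v0=A3 v1=A4 v2=E4 v3=E4 downbeat P5
bar 4: v0=G3 v1=G4 v2=D4 v3=G4 downbeat P8
bar 5: v0=F3 v1=D4 v2=C4 v3=C4 downbeat P5
bar 6: v0=D3 v1=G4 v2=A3 v3=F4 downbeat m3
bar 7: v0=B3 v1=G4 v2=B4 v3=B4 downbeat P8
bar 8: v0=A3 v1=A4 v2=C5 v3=C5 downbeat m3
  -> R5 @ bar 0 tick 0 v(0, 2): opens on m3
  -> R5 @ bar 0 tick 0 v(0, 3): opens on m3
  -> R2 @ bar 1 tick 0 v(0, 2): A3/C5 m3 -> G3/G4 P8 similar
  -> R3 @ bar 1 tick 0 v(2, 3): G4 above F4
  -> R4 @ bar 1 tick 0 v(0, 3): G3/F4 m7 untreated
  -> R3 @ bar 1 tick 1 v(2, 3): G4 above F4
  -> R3 @ bar 1 tick 2 v(2, 3): G4 above F4
  -> R3 @ bar 1 tick 3 v(2, 3): G4 above F4
  -> R1 @ bar 2 tick 0 v(0, 2): G3/G4 P8 -> B3/B4 P8 similar
  -> R4 @ bar 2 tick 0 v(0, 1): B3/F4 TT untreated
  -> R2 @ bar 3 tick 0 v(0, 2): B3/B4 P8 -> A3/E4 P5 similar
  -> R2 @ bar 3 tick 0 v(0, 3): B3/D5 m3 -> A3/E4 P5 similar
  -> R2 @ bar 3 tick 0 v(2, 3): B4/D5 m3 -> E4/E4 P1 similar
  -> R3 @ bar 3 tick 0 v(1, 2): A4 above E4
  -> R7 @ bar 3 tick 0 v(3,): D5->E4 leap 10st
  -> R3 @ bar 3 tick 1 v(1, 2): A4 above E4
  -> R3 @ bar 3 tick 2 v(1, 2): A4 above E4
  -> R3 @ bar 3 tick 3 v(1, 2): A4 above E4
  -> R1 @ bar 4 tick 0 v(0, 1): A3/A4 P8 -> G3/G4 P8 similar
  -> R1 @ bar 4 tick 0 v(0, 2): A3/E4 P5 -> G3/D4 P5 similar
  -> R3 @ bar 4 tick 0 v(1, 2): G4 above D4
  -> R3 @ bar 4 tick 1 v(1, 2): G4 above D4
  -> R3 @ bar 4 tick 2 v(1, 2): G4 above D4
  -> R3 @ bar 4 tick 3 v(1, 2): G4 above D4
  -> R1 @ bar 5 tick 0 v(0, 2): G3/D4 P5 -> F3/C4 P5 similar
  -> R2 @ bar 5 tick 0 v(0, 3): G3/G4 P8 -> F3/C4 P5 similar
  -> R2 @ bar 5 tick 0 v(2, 3): D4/G4 P4 -> C4/C4 P1 similar
  -> R3 @ bar 5 tick 0 v(1, 2): D4 above C4
  -> R3 @ bar 5 tick 1 v(1, 2): D4 above C4
  -> R3 @ bar 5 tick 2 v(1, 2): D4 above C4
  -> R3 @ bar 5 tick 3 v(1, 2): D4 above C4
  -> R1 @ bar 6 tick 0 v(0, 2): F3/C4 P5 -> D3/A3 P5 similar
  -> R3 @ bar 6 tick 0 v(1, 2): G4 above A3
  -> R4 @ bar 6 tick 0 v(0, 1): D3/G4 P4 untreated
  -> R3 @ bar 6 tick 1 v(1, 2): G4 above A3
  -> R3 @ bar 6 tick 2 v(1, 2): G4 above A3
  -> R3 @ bar 6 tick 3 v(1, 2): G4 above A3
  -> R2 @ bar 7 tick 0 v(0, 2): D3/A3 P5 -> B3/B4 P8 similar
  -> R2 @ bar 7 tick 0 v(0, 3): D3/F4 m3 -> B3/B4 P8 similar
  -> R2 @ bar 7 tick 0 v(2, 3): A3/F4 m6 -> B4/B4 P1 similar
  -> R7 @ bar 7 tick 0 v(2,): A3->B4 leap 14st
  -> R7 @ bar 7 tick 0 v(3,): F4->B4 leap 6st
  -> R8 @ bar 7 tick 0 v(0, 2): penult P8 not 3rd/6th
  -> R8 @ bar 7 tick 0 v(0, 3): penult P8 not 3rd/6th
  -> R1 @ bar 8 tick 0 v(2, 3): B4/B4 P1 -> C5/C5 P1 similar
  -> R6 @ bar 8 tick 3 v(0, 2): closes on m3
  -> R6 @ bar 8 tick 3 v(0, 3): closes on m3

(0, 0, R5, (0, 2))
(0, 0, R5, (0, 3))
(1, 0, R2, (0, 2))
(1, 0, R3, (2, 3))
(1, 0, R4, (0, 3))
(1, 1, R3, (2, 3))
(1, 2, R3, (2, 3))
(1, 3, R3, (2, 3))
(2, 0, R1, (0, 2))
(2, 0, R4, (0, 1))
(3, 0, R2, (0, 2))
(3, 0, R2, (0, 3))
(3, 0, R2, (2, 3))
(3, 0, R3, (1, 2))
(3, 0, R7, (3,))
(3, 1, R3, (1, 2))
(3, 2, R3, (1, 2))
(3, 3, R3, (1, 2))
(4, 0, R1, (0, 1))
(4, 0, R1, (0, 2))
(4, 0, R3, (1, 2))
(4, 1, R3, (1, 2))
(4, 2, R3, (1, 2))
(4, 3, R3, (1, 2))
(5, 0, R1, (0, 2))
(5, 0, R2, (0, 3))
(5, 0, R2, (2, 3))
(5, 0, R3, (1, 2))
(5, 1, R3, (1, 2))
(5, 2, R3, (1, 2))
(5, 3, R3, (1, 2))
(6, 0, R1, (0, 2))
(6, 0, R3, (1, 2))
(6, 0, R4, (0, 1))
(6, 1, R3, (1, 2))
(6, 2, R3, (1, 2))
(6, 3, R3, (1, 2))
(7, 0, R2, (0, 2))
(7, 0, R2, (0, 3))
(7, 0, R2, (2, 3))
(7, 0, R7, (2,))
(7, 0, R7, (3,))
(7, 0, R8, (0, 2))
(7, 0, R8, (0, 3))
(8, 0, R1, (2, 3))
(8, 3, R6, (0, 2))
(8, 3, R6, (0, 3))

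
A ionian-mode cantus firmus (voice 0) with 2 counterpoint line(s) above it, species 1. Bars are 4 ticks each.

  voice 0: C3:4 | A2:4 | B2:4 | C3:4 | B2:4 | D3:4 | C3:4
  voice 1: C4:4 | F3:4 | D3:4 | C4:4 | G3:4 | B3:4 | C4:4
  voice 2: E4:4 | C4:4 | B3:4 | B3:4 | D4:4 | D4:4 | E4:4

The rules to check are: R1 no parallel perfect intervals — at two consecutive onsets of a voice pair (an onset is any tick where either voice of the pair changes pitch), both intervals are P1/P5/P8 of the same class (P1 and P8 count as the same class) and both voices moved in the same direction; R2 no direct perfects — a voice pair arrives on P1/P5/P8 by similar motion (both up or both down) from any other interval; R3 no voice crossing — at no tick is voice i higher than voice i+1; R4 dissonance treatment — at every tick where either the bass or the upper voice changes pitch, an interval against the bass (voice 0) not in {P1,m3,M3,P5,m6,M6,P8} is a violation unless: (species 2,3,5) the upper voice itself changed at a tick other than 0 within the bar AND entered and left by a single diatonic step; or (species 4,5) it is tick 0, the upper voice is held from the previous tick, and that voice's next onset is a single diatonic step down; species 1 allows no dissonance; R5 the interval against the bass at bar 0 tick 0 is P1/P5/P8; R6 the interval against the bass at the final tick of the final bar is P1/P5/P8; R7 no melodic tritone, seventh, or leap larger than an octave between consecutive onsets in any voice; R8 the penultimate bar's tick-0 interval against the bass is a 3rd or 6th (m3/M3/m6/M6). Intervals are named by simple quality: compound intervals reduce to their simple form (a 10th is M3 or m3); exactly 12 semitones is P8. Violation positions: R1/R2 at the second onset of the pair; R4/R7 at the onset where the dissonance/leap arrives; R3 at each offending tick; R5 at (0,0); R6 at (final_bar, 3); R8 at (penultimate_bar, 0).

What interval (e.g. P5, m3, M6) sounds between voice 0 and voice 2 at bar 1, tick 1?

voice 0=A2 voice 2=C4 -> m3

m3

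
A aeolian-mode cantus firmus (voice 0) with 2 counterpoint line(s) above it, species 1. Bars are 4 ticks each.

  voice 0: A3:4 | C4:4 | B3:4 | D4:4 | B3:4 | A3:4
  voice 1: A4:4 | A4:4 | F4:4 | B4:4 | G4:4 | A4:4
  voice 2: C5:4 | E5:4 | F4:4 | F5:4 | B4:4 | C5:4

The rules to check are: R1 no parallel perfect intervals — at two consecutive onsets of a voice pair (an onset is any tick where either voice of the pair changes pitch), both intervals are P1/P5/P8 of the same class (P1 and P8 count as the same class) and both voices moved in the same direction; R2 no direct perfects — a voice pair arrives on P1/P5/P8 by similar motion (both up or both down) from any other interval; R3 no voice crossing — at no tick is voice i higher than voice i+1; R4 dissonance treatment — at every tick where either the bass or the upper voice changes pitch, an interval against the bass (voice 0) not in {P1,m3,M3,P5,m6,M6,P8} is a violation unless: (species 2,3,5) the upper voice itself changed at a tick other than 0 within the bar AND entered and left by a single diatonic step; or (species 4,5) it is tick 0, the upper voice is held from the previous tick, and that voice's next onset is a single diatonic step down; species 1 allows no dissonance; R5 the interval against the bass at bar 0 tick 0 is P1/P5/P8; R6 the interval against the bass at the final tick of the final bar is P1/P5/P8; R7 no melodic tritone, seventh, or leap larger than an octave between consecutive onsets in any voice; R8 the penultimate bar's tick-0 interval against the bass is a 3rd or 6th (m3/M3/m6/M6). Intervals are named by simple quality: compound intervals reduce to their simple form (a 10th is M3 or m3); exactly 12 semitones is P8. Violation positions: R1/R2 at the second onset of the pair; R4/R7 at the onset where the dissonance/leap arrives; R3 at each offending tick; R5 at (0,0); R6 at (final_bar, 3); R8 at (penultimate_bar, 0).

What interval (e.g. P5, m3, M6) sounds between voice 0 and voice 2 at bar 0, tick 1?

m3

voice 0=A3 voice 2=C5 -> m3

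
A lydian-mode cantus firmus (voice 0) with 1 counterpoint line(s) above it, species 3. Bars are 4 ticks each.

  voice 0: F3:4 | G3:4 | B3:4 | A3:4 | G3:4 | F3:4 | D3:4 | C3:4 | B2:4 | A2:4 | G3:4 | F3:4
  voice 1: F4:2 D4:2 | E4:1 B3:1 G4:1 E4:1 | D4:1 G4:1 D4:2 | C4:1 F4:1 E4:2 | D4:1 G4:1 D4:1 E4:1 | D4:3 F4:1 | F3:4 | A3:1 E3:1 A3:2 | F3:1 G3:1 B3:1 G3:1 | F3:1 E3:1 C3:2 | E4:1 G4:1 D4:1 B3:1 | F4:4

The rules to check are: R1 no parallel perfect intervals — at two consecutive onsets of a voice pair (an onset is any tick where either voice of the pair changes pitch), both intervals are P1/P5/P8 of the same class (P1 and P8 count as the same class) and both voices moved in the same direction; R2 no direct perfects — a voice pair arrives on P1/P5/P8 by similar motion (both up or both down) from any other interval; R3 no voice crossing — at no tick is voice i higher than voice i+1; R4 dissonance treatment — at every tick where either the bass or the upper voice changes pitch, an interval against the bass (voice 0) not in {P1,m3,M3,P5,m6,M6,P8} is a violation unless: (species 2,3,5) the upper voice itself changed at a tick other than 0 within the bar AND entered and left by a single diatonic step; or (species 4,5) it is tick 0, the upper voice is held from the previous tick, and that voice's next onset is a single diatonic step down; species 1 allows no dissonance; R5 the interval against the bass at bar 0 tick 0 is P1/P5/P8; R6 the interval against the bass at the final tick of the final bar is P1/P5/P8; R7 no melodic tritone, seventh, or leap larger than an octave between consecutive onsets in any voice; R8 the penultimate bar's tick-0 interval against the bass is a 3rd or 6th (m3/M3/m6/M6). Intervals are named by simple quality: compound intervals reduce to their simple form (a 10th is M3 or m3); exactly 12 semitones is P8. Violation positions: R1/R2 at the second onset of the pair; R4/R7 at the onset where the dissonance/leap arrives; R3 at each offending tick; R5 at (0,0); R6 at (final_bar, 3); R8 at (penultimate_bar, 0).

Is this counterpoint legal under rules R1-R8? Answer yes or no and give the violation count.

No (5 violations)

bar 0: v0=F3 v1=F4 (P8)
bar 1: v0=G3 v1=E4 (M6)
bar 2: v0=B3 v1=D4 (m3)
bar 3: v0=A3 v1=C4 (m3)
bar 4: v0=G3 v1=D4 (P5)
bar 5: v0=F3 v1=D4 (M6)
bar 6: v0=D3 v1=F3 (m3)
bar 7: v0=C3 v1=A3 (M6)
bar 8: v0=B2 v1=F3 (TT)
bar 9: v0=A2 v1=F3 (m6)
bar 10: v0=G3 v1=E4 (M6)
bar 11: v0=F3 v1=F4 (P8)
  R1 @ bar4.0: A3/E4 P5 -> G3/D4 P5 similar
  R4 @ bar8.0: B2/F3 TT untreated
  R7 @ bar10.0: A2->G3 leap 10st
  R7 @ bar10.0: C3->E4 leap 16st
  R7 @ bar11.0: B3->F4 leap 6st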